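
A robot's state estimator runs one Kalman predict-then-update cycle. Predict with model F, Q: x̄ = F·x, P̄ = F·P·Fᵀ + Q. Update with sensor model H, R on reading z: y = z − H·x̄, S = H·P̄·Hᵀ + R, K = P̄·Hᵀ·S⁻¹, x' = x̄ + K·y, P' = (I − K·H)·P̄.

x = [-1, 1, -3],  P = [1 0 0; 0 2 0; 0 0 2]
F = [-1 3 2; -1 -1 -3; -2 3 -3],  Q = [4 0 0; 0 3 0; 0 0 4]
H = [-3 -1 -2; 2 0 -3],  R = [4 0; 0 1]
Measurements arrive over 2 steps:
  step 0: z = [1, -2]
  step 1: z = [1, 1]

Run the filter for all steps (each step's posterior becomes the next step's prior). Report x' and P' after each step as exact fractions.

step 0: x̄ = F·x = [-2, 9, 14]
step 0: P̄ = F·P·Fᵀ + Q = [31 -17 8; -17 24 14; 8 14 44]
step 0: y = z − H·x̄ = [32, 44]
step 0: S = H·P̄·Hᵀ + R = [533 194; 194 425]
step 0: K = P̄·Hᵀ·S⁻¹ = [-46472/188889 38102/188889; 4773/62963 -13438/62963; -31046/188889 -37384/188889]
step 0: x' = x̄ + K·y = [-62798/62963, 128131/62963, 2026/62963]
step 0: P' = (I − K·H)·P̄ = [132259/188889 -120611/62963 75472/188889; -120611/62963 494597/62963 -75928/62963; 75472/188889 -75928/62963 62776/188889]
step 1: x̄ = F·x = [451243/62963, -71411/62963, 503911/62963]
step 1: P̄ = F·P·Fᵀ + Q = [13628740/188889 -1391008/188889 17106358/188889; -1391008/188889 1110163/188889 -1214086/188889; 17106358/188889 -1214086/188889 24551467/188889]
step 1: y = z − H·x̄ = [2353103/62963, 672210/62963]
step 1: S = H·P̄·Hᵀ + R = [414804151/188889 150207910/188889; 150207910/188889 70390756/188889]
step 1: K = P̄·Hᵀ·S⁻¹ = [-2083386313/8782885126 2887052037/17565770252; 170273819/4391442563 -309682299/4391442563; -2802883069/17565770252 -7722842735/35131540504]
step 1: x' = x̄ + K·y = [247331564/4391442563, -1923304302/4391442563, -2696613585/8782885126]
step 1: P' = (I − K·H)·P̄ = [4611737385/8782885126 -5344149702/4391442563 5186632501/17565770252; -5344149702/4391442563 22270431900/4391442563 -3459539035/4391442563; 5186632501/17565770252 -3459539035/4391442563 9489790913/35131540504]

step 0: x' = [-62798/62963, 128131/62963, 2026/62963], P' = [132259/188889 -120611/62963 75472/188889; -120611/62963 494597/62963 -75928/62963; 75472/188889 -75928/62963 62776/188889]
step 1: x' = [247331564/4391442563, -1923304302/4391442563, -2696613585/8782885126], P' = [4611737385/8782885126 -5344149702/4391442563 5186632501/17565770252; -5344149702/4391442563 22270431900/4391442563 -3459539035/4391442563; 5186632501/17565770252 -3459539035/4391442563 9489790913/35131540504]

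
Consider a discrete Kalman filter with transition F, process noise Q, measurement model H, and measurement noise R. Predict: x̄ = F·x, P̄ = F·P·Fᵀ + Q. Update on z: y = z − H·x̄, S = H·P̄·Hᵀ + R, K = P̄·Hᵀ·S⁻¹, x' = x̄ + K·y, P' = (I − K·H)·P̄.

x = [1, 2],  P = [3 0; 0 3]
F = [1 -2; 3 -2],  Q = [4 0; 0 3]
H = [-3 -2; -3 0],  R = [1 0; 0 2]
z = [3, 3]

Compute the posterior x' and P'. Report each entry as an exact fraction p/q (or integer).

x' = [-14991/14207, 1375/14207]
P' = [2894/14207 -4242/14207; -4242/14207 9723/14207]

x̄ = F·x = [-3, -1]
P̄ = F·P·Fᵀ + Q = [19 21; 21 42]
y = z − H·x̄ = [-8, -6]
S = H·P̄·Hᵀ + R = [592 297; 297 173]
K = P̄·Hᵀ·S⁻¹ = [-198/14207 -4341/14207; -6720/14207 6363/14207]
x' = x̄ + K·y = [-14991/14207, 1375/14207]
P' = (I − K·H)·P̄ = [2894/14207 -4242/14207; -4242/14207 9723/14207]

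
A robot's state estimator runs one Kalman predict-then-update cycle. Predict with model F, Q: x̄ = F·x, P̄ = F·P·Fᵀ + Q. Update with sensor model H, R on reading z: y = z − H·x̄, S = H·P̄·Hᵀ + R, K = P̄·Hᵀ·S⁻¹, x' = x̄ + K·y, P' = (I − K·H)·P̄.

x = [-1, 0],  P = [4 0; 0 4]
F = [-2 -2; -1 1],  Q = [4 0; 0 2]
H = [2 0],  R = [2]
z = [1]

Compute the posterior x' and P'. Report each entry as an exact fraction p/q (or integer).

x' = [38/73, 1]
P' = [36/73 0; 0 10]

x̄ = F·x = [2, 1]
P̄ = F·P·Fᵀ + Q = [36 0; 0 10]
y = z − H·x̄ = [-3]
S = H·P̄·Hᵀ + R = [146]
K = P̄·Hᵀ·S⁻¹ = [36/73; 0]
x' = x̄ + K·y = [38/73, 1]
P' = (I − K·H)·P̄ = [36/73 0; 0 10]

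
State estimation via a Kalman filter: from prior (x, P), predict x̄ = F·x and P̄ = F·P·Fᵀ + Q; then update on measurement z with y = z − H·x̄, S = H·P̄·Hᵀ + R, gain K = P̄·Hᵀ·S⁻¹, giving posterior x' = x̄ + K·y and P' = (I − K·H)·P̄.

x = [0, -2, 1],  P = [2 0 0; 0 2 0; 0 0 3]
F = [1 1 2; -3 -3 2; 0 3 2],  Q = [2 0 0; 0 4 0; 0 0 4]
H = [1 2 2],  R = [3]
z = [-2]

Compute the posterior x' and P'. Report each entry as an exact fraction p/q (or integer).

x̄ = F·x = [0, 8, -4]
P̄ = F·P·Fᵀ + Q = [18 0 18; 0 52 -6; 18 -6 34]
y = z − H·x̄ = [-10]
S = H·P̄·Hᵀ + R = [389]
K = P̄·Hᵀ·S⁻¹ = [54/389; 92/389; 74/389]
x' = x̄ + K·y = [-540/389, 2192/389, -2296/389]
P' = (I − K·H)·P̄ = [4086/389 -4968/389 3006/389; -4968/389 11764/389 -9142/389; 3006/389 -9142/389 7750/389]

x' = [-540/389, 2192/389, -2296/389]
P' = [4086/389 -4968/389 3006/389; -4968/389 11764/389 -9142/389; 3006/389 -9142/389 7750/389]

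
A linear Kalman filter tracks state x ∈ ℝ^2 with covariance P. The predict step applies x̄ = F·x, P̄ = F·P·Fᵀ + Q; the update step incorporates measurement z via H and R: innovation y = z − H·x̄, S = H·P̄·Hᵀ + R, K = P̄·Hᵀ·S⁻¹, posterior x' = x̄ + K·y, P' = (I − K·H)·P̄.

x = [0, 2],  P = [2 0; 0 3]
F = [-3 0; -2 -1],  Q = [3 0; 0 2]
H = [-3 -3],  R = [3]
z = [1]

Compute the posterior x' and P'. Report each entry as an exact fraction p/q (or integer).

x' = [33/35, -9/7]
P' = [408/175 -15/7; -15/7 16/7]

x̄ = F·x = [0, -2]
P̄ = F·P·Fᵀ + Q = [21 12; 12 13]
y = z − H·x̄ = [-5]
S = H·P̄·Hᵀ + R = [525]
K = P̄·Hᵀ·S⁻¹ = [-33/175; -1/7]
x' = x̄ + K·y = [33/35, -9/7]
P' = (I − K·H)·P̄ = [408/175 -15/7; -15/7 16/7]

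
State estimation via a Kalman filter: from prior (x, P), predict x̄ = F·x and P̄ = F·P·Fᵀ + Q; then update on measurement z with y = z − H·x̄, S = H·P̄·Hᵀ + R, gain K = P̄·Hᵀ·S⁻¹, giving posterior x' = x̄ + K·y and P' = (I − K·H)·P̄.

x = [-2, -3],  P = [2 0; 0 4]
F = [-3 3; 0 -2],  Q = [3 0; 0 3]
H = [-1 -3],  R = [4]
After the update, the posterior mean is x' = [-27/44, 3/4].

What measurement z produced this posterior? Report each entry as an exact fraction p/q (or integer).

z = [-1]

x̄ = F·x = [-3, 6]
P̄ = F·P·Fᵀ + Q = [57 -24; -24 19]
S = H·P̄·Hᵀ + R = [88]
K = P̄·Hᵀ·S⁻¹ = [15/88; -3/8]
x' − x̄ = [105/44, -21/4] = K·y
y = (KᵀK)⁻¹·Kᵀ·(x' − x̄) = [14]
z = y + H·x̄ = [14] + [-15] = [-1]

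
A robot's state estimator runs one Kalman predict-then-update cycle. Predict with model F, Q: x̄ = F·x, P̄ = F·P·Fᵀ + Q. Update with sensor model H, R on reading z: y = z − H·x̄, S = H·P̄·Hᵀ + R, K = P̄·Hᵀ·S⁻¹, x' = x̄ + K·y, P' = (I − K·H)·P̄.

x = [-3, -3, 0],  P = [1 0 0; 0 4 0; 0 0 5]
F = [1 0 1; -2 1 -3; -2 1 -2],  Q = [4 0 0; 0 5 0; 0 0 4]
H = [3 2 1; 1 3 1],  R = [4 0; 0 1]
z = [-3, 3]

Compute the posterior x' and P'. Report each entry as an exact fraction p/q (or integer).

x̄ = F·x = [-3, 3, 3]
P̄ = F·P·Fᵀ + Q = [10 -17 -12; -17 58 38; -12 38 32]
y = z − H·x̄ = [-3, -6]
S = H·P̄·Hᵀ + R = [234 365; 365 667]
K = P̄·Hᵀ·S⁻¹ = [8673/22853 -6562/22853; -2474/22853 8035/22853; -886/22853 5076/22853]
x' = x̄ + K·y = [-55206/22853, 27771/22853, 40761/22853]
P' = (I − K·H)·P̄ = [19512/22853 -2230/22853 -19384/22853; -2230/22853 13471/22853 -30148/22853; -19384/22853 -30148/22853 114904/22853]

x' = [-55206/22853, 27771/22853, 40761/22853]
P' = [19512/22853 -2230/22853 -19384/22853; -2230/22853 13471/22853 -30148/22853; -19384/22853 -30148/22853 114904/22853]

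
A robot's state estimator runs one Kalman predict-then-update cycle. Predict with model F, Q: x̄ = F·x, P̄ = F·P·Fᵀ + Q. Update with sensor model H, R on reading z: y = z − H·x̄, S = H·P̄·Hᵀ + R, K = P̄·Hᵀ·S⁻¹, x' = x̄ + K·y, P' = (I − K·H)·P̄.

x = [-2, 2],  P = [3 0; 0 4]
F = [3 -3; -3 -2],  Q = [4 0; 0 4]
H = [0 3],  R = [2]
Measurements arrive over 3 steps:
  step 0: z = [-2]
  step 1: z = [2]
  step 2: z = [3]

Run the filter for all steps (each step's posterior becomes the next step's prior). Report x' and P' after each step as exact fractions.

step 0: x̄ = F·x = [-12, 2]
step 0: P̄ = F·P·Fᵀ + Q = [67 -3; -3 47]
step 0: y = z − H·x̄ = [-8]
step 0: S = H·P̄·Hᵀ + R = [425]
step 0: K = P̄·Hᵀ·S⁻¹ = [-9/425; 141/425]
step 0: x' = x̄ + K·y = [-5028/425, -278/425]
step 0: P' = (I − K·H)·P̄ = [28394/425 -6/425; -6/425 94/425]
step 1: x̄ = F·x = [-570/17, 184/5]
step 1: P̄ = F·P·Fᵀ + Q = [10328/17 -600; -600 606]
step 1: y = z − H·x̄ = [-542/5]
step 1: S = H·P̄·Hᵀ + R = [5456]
step 1: K = P̄·Hᵀ·S⁻¹ = [-225/682; 909/2728]
step 1: x' = x̄ + K·y = [12945/5797, 4637/6820]
step 1: P' = (I − K·H)·P̄ = [79348/5797 -75/341; -75/341 303/1364]
step 2: x̄ = F·x = [540213/115940, -467179/57970]
step 2: P̄ = F·P·Fᵀ + Q = [3087439/23188 -1420461/11594; -1420461/11594 727171/5797]
step 2: y = z − H·x̄ = [1575447/57970]
step 2: S = H·P̄·Hᵀ + R = [6556133/5797]
step 2: K = P̄·Hᵀ·S⁻¹ = [-4261383/13112266; 2181513/6556133]
step 2: x' = x̄ + K·y = [-136789494/32780665, 32255516/32780665]
step 2: P' = (I − K·H)·P̄ = [179599417/13112266 -1420461/6556133; -1420461/6556133 1454342/6556133]

step 0: x' = [-5028/425, -278/425], P' = [28394/425 -6/425; -6/425 94/425]
step 1: x' = [12945/5797, 4637/6820], P' = [79348/5797 -75/341; -75/341 303/1364]
step 2: x' = [-136789494/32780665, 32255516/32780665], P' = [179599417/13112266 -1420461/6556133; -1420461/6556133 1454342/6556133]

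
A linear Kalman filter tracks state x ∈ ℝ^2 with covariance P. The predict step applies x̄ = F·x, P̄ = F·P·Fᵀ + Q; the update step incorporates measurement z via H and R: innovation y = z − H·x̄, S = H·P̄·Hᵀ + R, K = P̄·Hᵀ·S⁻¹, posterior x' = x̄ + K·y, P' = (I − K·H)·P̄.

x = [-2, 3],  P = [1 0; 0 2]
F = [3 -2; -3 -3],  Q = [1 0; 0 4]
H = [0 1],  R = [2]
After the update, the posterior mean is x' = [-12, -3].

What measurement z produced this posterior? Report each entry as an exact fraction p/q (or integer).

z = [-3]

x̄ = F·x = [-12, -3]
P̄ = F·P·Fᵀ + Q = [18 3; 3 31]
S = H·P̄·Hᵀ + R = [33]
K = P̄·Hᵀ·S⁻¹ = [1/11; 31/33]
x' − x̄ = [0, 0] = K·y
y = (KᵀK)⁻¹·Kᵀ·(x' − x̄) = [0]
z = y + H·x̄ = [0] + [-3] = [-3]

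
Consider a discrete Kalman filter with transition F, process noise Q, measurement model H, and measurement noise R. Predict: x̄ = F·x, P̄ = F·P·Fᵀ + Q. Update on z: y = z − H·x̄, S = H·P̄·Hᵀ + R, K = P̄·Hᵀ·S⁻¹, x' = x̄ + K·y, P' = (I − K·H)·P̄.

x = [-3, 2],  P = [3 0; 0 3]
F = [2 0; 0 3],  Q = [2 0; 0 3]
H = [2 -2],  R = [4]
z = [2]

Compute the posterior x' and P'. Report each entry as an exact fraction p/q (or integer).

x̄ = F·x = [-6, 6]
P̄ = F·P·Fᵀ + Q = [14 0; 0 30]
y = z − H·x̄ = [26]
S = H·P̄·Hᵀ + R = [180]
K = P̄·Hᵀ·S⁻¹ = [7/45; -1/3]
x' = x̄ + K·y = [-88/45, -8/3]
P' = (I − K·H)·P̄ = [434/45 28/3; 28/3 10]

x' = [-88/45, -8/3]
P' = [434/45 28/3; 28/3 10]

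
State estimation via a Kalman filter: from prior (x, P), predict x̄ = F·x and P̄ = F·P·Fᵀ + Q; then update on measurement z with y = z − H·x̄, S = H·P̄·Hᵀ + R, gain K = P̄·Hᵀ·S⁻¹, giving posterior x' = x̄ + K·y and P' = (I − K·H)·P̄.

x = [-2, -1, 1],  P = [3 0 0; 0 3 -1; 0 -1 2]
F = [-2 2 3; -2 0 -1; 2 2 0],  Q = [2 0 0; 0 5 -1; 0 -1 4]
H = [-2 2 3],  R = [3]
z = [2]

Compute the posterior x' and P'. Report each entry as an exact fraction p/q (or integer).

x' = [91/335, 741/335, -234/335]
P' = [6364/335 1954/335 2874/335; 1954/335 6244/335 -2871/335; 2874/335 -2871/335 3904/335]

x̄ = F·x = [5, 3, -6]
P̄ = F·P·Fᵀ + Q = [32 8 -6; 8 19 -11; -6 -11 28]
y = z − H·x̄ = [24]
S = H·P̄·Hᵀ + R = [335]
K = P̄·Hᵀ·S⁻¹ = [-66/335; -11/335; 74/335]
x' = x̄ + K·y = [91/335, 741/335, -234/335]
P' = (I − K·H)·P̄ = [6364/335 1954/335 2874/335; 1954/335 6244/335 -2871/335; 2874/335 -2871/335 3904/335]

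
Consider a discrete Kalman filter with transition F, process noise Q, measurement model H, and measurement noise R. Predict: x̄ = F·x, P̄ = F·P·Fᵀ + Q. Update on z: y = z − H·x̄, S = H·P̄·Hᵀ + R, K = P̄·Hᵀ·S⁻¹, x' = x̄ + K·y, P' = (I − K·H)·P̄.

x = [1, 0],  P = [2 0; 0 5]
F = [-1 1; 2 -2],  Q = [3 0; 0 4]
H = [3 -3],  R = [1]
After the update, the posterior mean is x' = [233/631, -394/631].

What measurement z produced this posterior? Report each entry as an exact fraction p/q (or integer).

x̄ = F·x = [-1, 2]
P̄ = F·P·Fᵀ + Q = [10 -14; -14 32]
S = H·P̄·Hᵀ + R = [631]
K = P̄·Hᵀ·S⁻¹ = [72/631; -138/631]
x' − x̄ = [864/631, -1656/631] = K·y
y = (KᵀK)⁻¹·Kᵀ·(x' − x̄) = [12]
z = y + H·x̄ = [12] + [-9] = [3]

z = [3]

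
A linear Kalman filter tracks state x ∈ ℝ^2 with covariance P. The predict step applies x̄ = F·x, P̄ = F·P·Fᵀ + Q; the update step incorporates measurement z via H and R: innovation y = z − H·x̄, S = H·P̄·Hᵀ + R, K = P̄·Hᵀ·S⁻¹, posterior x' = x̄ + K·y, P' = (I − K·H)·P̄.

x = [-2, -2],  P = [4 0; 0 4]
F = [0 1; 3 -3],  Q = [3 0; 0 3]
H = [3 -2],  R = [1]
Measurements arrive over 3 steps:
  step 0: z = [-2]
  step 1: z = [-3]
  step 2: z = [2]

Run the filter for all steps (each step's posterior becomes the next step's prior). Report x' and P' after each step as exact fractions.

step 0: x̄ = F·x = [-2, 0]
step 0: P̄ = F·P·Fᵀ + Q = [7 -12; -12 75]
step 0: y = z − H·x̄ = [4]
step 0: S = H·P̄·Hᵀ + R = [508]
step 0: K = P̄·Hᵀ·S⁻¹ = [45/508; -93/254]
step 0: x' = x̄ + K·y = [-209/127, -186/127]
step 0: P' = (I − K·H)·P̄ = [1531/508 1137/254; 1137/254 876/127]
step 1: x̄ = F·x = [-186/127, -69/127]
step 1: P̄ = F·P·Fᵀ + Q = [1257/127 -1845/254; -1845/254 5907/508]
step 1: y = z − H·x̄ = [39/127]
step 1: S = H·P̄·Hᵀ + R = [28417/127]
step 1: K = P̄·Hᵀ·S⁻¹ = [5616/28417; -5721/28417]
step 1: x' = x̄ + K·y = [-39894/28417, -17196/28417]
step 1: P' = (I − K·H)·P̄ = [32919/28417 93141/56834; 93141/56834 290865/113668]
step 2: x̄ = F·x = [-17196/28417, -68094/28417]
step 2: P̄ = F·P·Fᵀ + Q = [631869/113668 -313749/113668; -313749/113668 790797/113668]
step 2: y = z − H·x̄ = [-27766/28417]
step 2: S = H·P̄·Hᵀ + R = [12728665/113668]
step 2: K = P̄·Hᵀ·S⁻¹ = [504621/2545733; -2522841/12728665]
step 2: x' = x̄ + K·y = [-2033562/2545733, -28035912/12728665]
step 2: P' = (I − K·H)·P̄ = [2950329/2545733 4173183/2545733; 4173183/2545733 32560293/12728665]

step 0: x' = [-209/127, -186/127], P' = [1531/508 1137/254; 1137/254 876/127]
step 1: x' = [-39894/28417, -17196/28417], P' = [32919/28417 93141/56834; 93141/56834 290865/113668]
step 2: x' = [-2033562/2545733, -28035912/12728665], P' = [2950329/2545733 4173183/2545733; 4173183/2545733 32560293/12728665]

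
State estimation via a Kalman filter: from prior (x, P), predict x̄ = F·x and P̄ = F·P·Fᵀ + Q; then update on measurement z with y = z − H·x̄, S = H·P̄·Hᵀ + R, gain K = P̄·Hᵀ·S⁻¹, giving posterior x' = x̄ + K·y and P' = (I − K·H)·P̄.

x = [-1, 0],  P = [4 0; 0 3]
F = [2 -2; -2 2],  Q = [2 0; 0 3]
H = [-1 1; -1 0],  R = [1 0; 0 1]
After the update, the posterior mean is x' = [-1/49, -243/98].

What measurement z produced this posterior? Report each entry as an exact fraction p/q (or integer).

z = [-3, 1]

x̄ = F·x = [-2, 2]
P̄ = F·P·Fᵀ + Q = [30 -28; -28 31]
S = H·P̄·Hᵀ + R = [118 58; 58 31]
K = P̄·Hᵀ·S⁻¹ = [-29/147 -88/147; 205/294 -59/147]
x' − x̄ = [97/49, -439/98] = K·y
y = (KᵀK)⁻¹·Kᵀ·(x' − x̄) = [-7, -1]
z = y + H·x̄ = [-7, -1] + [4, 2] = [-3, 1]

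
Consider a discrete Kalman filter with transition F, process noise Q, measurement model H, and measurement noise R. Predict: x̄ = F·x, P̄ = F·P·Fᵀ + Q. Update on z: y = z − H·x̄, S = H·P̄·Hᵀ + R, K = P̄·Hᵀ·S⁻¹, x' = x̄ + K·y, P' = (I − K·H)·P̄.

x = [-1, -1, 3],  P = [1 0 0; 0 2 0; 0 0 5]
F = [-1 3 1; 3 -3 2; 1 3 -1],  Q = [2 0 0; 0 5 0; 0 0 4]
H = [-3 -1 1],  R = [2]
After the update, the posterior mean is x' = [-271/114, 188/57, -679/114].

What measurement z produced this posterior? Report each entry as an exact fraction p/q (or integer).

x̄ = F·x = [1, 6, -7]
P̄ = F·P·Fᵀ + Q = [26 -11 12; -11 52 -25; 12 -25 28]
S = H·P̄·Hᵀ + R = [228]
K = P̄·Hᵀ·S⁻¹ = [-55/228; -11/57; 17/228]
x' − x̄ = [-385/114, -154/57, 119/114] = K·y
y = (KᵀK)⁻¹·Kᵀ·(x' − x̄) = [14]
z = y + H·x̄ = [14] + [-16] = [-2]

z = [-2]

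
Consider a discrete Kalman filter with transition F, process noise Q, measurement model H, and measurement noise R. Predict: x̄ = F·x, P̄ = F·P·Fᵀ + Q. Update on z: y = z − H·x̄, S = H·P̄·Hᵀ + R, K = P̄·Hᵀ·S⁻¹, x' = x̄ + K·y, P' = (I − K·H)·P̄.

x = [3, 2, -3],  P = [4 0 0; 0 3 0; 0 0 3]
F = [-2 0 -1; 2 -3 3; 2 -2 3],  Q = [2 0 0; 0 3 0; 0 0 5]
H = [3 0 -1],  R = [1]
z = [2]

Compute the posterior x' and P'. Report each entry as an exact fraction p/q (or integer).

x̄ = F·x = [-3, -9, -7]
P̄ = F·P·Fᵀ + Q = [21 -25 -25; -25 73 61; -25 61 60]
y = z − H·x̄ = [4]
S = H·P̄·Hᵀ + R = [400]
K = P̄·Hᵀ·S⁻¹ = [11/50; -17/50; -27/80]
x' = x̄ + K·y = [-53/25, -259/25, -167/20]
P' = (I − K·H)·P̄ = [41/25 123/25 47/10; 123/25 669/25 151/10; 47/10 151/10 231/16]

x' = [-53/25, -259/25, -167/20]
P' = [41/25 123/25 47/10; 123/25 669/25 151/10; 47/10 151/10 231/16]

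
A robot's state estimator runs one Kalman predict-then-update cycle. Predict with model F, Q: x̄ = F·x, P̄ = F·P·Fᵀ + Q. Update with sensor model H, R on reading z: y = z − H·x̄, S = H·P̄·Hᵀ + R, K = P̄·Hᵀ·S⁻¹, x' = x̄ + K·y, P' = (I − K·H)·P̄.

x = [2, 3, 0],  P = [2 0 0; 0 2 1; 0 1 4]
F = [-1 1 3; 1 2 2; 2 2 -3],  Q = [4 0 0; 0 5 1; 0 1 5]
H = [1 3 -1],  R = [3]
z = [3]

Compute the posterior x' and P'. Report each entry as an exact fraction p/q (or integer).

x' = [-1423/797, 4408/797, 9374/797]
P' = [5625/797 -3242/797 -4656/797; -3242/797 4187/797 8827/797; -4656/797 8827/797 22176/797]

x̄ = F·x = [1, 8, 10]
P̄ = F·P·Fᵀ + Q = [50 34 -33; 34 39 -13; -33 -13 45]
y = z − H·x̄ = [-12]
S = H·P̄·Hᵀ + R = [797]
K = P̄·Hᵀ·S⁻¹ = [185/797; 164/797; -117/797]
x' = x̄ + K·y = [-1423/797, 4408/797, 9374/797]
P' = (I − K·H)·P̄ = [5625/797 -3242/797 -4656/797; -3242/797 4187/797 8827/797; -4656/797 8827/797 22176/797]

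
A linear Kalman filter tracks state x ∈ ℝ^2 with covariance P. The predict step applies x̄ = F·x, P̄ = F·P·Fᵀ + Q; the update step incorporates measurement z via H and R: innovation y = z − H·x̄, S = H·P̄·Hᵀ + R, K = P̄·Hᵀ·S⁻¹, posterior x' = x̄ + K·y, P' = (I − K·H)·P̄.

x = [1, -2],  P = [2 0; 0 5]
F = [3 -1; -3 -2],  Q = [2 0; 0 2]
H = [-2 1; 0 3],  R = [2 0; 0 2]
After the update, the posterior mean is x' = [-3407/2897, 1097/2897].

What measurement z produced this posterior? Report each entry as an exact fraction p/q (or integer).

z = [3, 1]

x̄ = F·x = [5, 1]
P̄ = F·P·Fᵀ + Q = [25 -8; -8 40]
S = H·P̄·Hᵀ + R = [174 168; 168 362]
K = P̄·Hᵀ·S⁻¹ = [-4241/8691 464/2897; 28/8691 956/2897]
x' − x̄ = [-17892/2897, -1800/2897] = K·y
y = (KᵀK)⁻¹·Kᵀ·(x' − x̄) = [12, -2]
z = y + H·x̄ = [12, -2] + [-9, 3] = [3, 1]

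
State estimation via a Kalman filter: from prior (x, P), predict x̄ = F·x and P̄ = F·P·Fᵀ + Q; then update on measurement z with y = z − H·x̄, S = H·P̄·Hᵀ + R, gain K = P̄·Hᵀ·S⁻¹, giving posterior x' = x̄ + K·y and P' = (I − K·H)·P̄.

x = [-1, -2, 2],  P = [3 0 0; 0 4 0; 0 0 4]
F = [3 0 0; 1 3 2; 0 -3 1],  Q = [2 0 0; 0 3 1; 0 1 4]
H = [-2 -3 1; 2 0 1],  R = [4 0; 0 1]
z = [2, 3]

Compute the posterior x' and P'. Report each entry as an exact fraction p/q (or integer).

x' = [-171475/151891, 274812/151891, 798612/151891]
P' = [469330/151891 -593799/151891 -887037/151891; -593799/151891 833131/151891 1169139/151891; -887037/151891 1169139/151891 1821763/151891]

x̄ = F·x = [-3, -3, 8]
P̄ = F·P·Fᵀ + Q = [29 9 0; 9 58 -27; 0 -27 44]
y = z − H·x̄ = [-21, 1]
S = H·P̄·Hᵀ + R = [956 -45; -45 161]
K = P̄·Hᵀ·S⁻¹ = [-11075/151891 51623/151891; -35664/151891 -18459/151891; 22105/151891 47689/151891]
x' = x̄ + K·y = [-171475/151891, 274812/151891, 798612/151891]
P' = (I − K·H)·P̄ = [469330/151891 -593799/151891 -887037/151891; -593799/151891 833131/151891 1169139/151891; -887037/151891 1169139/151891 1821763/151891]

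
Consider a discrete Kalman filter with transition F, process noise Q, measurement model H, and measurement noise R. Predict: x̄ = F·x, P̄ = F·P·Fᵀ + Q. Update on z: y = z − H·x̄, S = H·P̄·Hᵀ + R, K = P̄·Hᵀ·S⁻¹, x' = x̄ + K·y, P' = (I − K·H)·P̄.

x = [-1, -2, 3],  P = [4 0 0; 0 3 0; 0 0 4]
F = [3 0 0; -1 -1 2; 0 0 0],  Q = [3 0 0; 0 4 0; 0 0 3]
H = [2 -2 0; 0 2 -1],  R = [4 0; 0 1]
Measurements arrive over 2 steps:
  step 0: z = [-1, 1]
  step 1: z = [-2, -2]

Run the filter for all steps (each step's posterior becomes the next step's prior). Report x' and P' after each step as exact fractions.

step 0: x' = [669/2054, 129/158, 75/158], P' = [1857/1027 69/79 207/158; 69/79 72/79 108/79; 207/158 108/79 885/316]
step 1: x' = [-59859/36154, -114671/144616, 89835/289232], P' = [31203/18077 14761/18077 44283/36154; 14761/18077 186523/216924 186523/144616; 44283/36154 186523/144616 776493/289232]

step 0: x̄ = F·x = [-3, 9, 0]
step 0: P̄ = F·P·Fᵀ + Q = [39 -12 0; -12 27 0; 0 0 3]
step 0: y = z − H·x̄ = [23, -17]
step 0: S = H·P̄·Hᵀ + R = [364 -156; -156 112]
step 0: K = P̄·Hᵀ·S⁻¹ = [480/1027 69/158; -3/158 36/79; -9/316 -21/316]
step 0: x' = x̄ + K·y = [669/2054, 129/158, 75/158]
step 0: P' = (I − K·H)·P̄ = [1857/1027 69/79 207/158; 69/79 72/79 108/79; 207/158 108/79 885/316]
step 1: x̄ = F·x = [2007/2054, -198/1027, 0]
step 1: P̄ = F·P·Fᵀ + Q = [19794/1027 -189/1027 0; -189/1027 9202/1027 0; 0 0 3]
step 1: y = z − H·x̄ = [-4457/1027, -1658/1027]
step 1: S = H·P̄·Hᵀ + R = [121604/1027 -37564/1027; -37564/1027 40916/1027]
step 1: K = P̄·Hᵀ·S⁻¹ = [8221/18077 14761/36154; -9391/433848 186523/433848; -9391/289232 -30401/289232]
step 1: x' = x̄ + K·y = [-59859/36154, -114671/144616, 89835/289232]
step 1: P' = (I − K·H)·P̄ = [31203/18077 14761/18077 44283/36154; 14761/18077 186523/216924 186523/144616; 44283/36154 186523/144616 776493/289232]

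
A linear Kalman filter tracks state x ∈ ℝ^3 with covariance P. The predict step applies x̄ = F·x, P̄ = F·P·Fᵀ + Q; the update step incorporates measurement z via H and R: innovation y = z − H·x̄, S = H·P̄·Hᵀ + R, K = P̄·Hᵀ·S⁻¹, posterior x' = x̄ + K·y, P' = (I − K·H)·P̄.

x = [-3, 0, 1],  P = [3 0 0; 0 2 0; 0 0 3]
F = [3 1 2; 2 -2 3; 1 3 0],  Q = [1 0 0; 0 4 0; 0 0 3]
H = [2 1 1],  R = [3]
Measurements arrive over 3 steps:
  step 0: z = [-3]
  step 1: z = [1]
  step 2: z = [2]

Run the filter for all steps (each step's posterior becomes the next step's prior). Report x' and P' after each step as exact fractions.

step 0: x̄ = F·x = [-7, -3, -3]
step 0: P̄ = F·P·Fᵀ + Q = [42 32 15; 32 51 -6; 15 -6 24]
step 0: y = z − H·x̄ = [17]
step 0: S = H·P̄·Hᵀ + R = [422]
step 0: K = P̄·Hᵀ·S⁻¹ = [131/422; 109/422; 24/211]
step 0: x' = x̄ + K·y = [-727/422, 587/422, -225/211]
step 0: P' = (I − K·H)·P̄ = [563/422 -775/422 21/211; -775/422 9641/422 -3882/211; 21/211 -3882/211 3912/211]
step 1: x̄ = F·x = [-1247/211, -1989/211, 517/211]
step 1: P̄ = F·P·Fᵀ + Q = [5612/211 21225/211 -11819/211; 21225/211 106396/211 -64785/211; -11819/211 -64785/211 41974/211]
step 1: y = z − H·x̄ = [4177/211]
step 1: S = H·P̄·Hᵀ + R = [79505/211]
step 1: K = P̄·Hᵀ·S⁻¹ = [4126/15901; 84061/79505; -46449/79505]
step 1: x' = x̄ + K·y = [-12295/15901, 914632/79505, -724708/79505]
step 1: P' = (I − K·H)·P̄ = [19512/15901 -44251/15901 17605/15901; -44251/15901 6600769/79505 -5906076/79505; 17605/15901 -5906076/79505 5590679/79505]
step 2: x̄ = F·x = [-719209/79505, -4126338/79505, 2682421/79505]
step 2: P̄ = F·P·Fᵀ + Q = [6025496/79505 28863317/79505 -17377969/79505; 28863317/79505 151126699/79505 -93185123/79505; -17377969/79505 -93185123/79505 58415466/79505]
step 2: y = z − H·x̄ = [608269/15901]
step 2: S = H·P̄·Hᵀ + R = [18690762/15901]
step 2: K = P̄·Hᵀ·S⁻¹ = [2353634/9345381; 3855607/3115127; -13905119/18690762]
step 2: x' = x̄ + K·y = [27478201/46726905, -70928611/15575635, 493442447/93453810]
step 2: P' = (I − K·H)·P̄ = [57520016/46726905 -52448221/15575635 77609141/46726905; -52448221/15575635 1560134603/15575635 -1397404056/15575635; 77609141/46726905 -1397404056/15575635 7865410987/93453810]

step 0: x' = [-727/422, 587/422, -225/211], P' = [563/422 -775/422 21/211; -775/422 9641/422 -3882/211; 21/211 -3882/211 3912/211]
step 1: x' = [-12295/15901, 914632/79505, -724708/79505], P' = [19512/15901 -44251/15901 17605/15901; -44251/15901 6600769/79505 -5906076/79505; 17605/15901 -5906076/79505 5590679/79505]
step 2: x' = [27478201/46726905, -70928611/15575635, 493442447/93453810], P' = [57520016/46726905 -52448221/15575635 77609141/46726905; -52448221/15575635 1560134603/15575635 -1397404056/15575635; 77609141/46726905 -1397404056/15575635 7865410987/93453810]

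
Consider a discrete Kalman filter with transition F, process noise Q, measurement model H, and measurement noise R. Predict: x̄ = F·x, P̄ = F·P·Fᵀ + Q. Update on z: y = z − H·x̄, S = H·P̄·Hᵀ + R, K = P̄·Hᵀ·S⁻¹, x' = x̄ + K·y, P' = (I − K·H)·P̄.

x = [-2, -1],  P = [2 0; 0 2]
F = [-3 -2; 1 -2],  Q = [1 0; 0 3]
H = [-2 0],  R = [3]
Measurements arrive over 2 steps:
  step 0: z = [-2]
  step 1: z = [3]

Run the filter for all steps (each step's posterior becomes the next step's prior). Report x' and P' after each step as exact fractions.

step 0: x' = [44/37, -56/111], P' = [27/37 2/37; 2/37 1427/111]
step 1: x' = [-40572/26813, 82182/26813], P' = [19860/26813 16467/26813; 16467/26813 387290/26813]

step 0: x̄ = F·x = [8, 0]
step 0: P̄ = F·P·Fᵀ + Q = [27 2; 2 13]
step 0: y = z − H·x̄ = [14]
step 0: S = H·P̄·Hᵀ + R = [111]
step 0: K = P̄·Hᵀ·S⁻¹ = [-18/37; -4/111]
step 0: x' = x̄ + K·y = [44/37, -56/111]
step 0: P' = (I − K·H)·P̄ = [27/37 2/37; 2/37 1427/111]
step 1: x̄ = F·x = [-284/111, 244/111]
step 1: P̄ = F·P·Fᵀ + Q = [6620/111 5489/111; 5489/111 6098/111]
step 1: y = z − H·x̄ = [-235/111]
step 1: S = H·P̄·Hᵀ + R = [26813/111]
step 1: K = P̄·Hᵀ·S⁻¹ = [-13240/26813; -10978/26813]
step 1: x' = x̄ + K·y = [-40572/26813, 82182/26813]
step 1: P' = (I − K·H)·P̄ = [19860/26813 16467/26813; 16467/26813 387290/26813]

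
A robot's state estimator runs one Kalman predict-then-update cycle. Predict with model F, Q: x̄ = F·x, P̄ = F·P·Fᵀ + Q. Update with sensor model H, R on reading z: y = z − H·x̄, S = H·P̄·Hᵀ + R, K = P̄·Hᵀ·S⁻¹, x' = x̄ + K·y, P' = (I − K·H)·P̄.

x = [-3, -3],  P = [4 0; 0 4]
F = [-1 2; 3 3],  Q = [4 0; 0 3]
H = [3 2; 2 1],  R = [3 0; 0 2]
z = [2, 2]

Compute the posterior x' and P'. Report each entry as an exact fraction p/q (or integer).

x̄ = F·x = [-3, -18]
P̄ = F·P·Fᵀ + Q = [24 12; 12 75]
y = z − H·x̄ = [47, 26]
S = H·P̄·Hᵀ + R = [663 378; 378 221]
K = P̄·Hᵀ·S⁻¹ = [-488/1213 1164/1213; 1228/1213 -1557/1213]
x' = x̄ + K·y = [3689/1213, -4600/1213]
P' = (I − K·H)·P̄ = [6120/1213 -9912/1213; -9912/1213 16710/1213]

x' = [3689/1213, -4600/1213]
P' = [6120/1213 -9912/1213; -9912/1213 16710/1213]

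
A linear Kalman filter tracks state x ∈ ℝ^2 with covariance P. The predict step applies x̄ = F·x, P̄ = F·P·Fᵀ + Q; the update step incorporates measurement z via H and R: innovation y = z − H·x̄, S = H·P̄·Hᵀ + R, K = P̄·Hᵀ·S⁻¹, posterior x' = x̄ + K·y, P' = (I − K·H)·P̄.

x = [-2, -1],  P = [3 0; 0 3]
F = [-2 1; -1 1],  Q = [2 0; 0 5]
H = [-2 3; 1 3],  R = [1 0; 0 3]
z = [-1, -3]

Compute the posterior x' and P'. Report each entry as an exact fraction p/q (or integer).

x̄ = F·x = [3, 1]
P̄ = F·P·Fᵀ + Q = [17 9; 9 11]
y = z − H·x̄ = [2, -9]
S = H·P̄·Hᵀ + R = [60 38; 38 173]
K = P̄·Hᵀ·S⁻¹ = [-2883/8936 1453/4468; 999/8936 975/4468]
x' = x̄ + K·y = [-639/1117, -827/1117]
P' = (I − K·H)·P̄ = [3867/8936 1617/8936; 1617/8936 1411/8936]

x' = [-639/1117, -827/1117]
P' = [3867/8936 1617/8936; 1617/8936 1411/8936]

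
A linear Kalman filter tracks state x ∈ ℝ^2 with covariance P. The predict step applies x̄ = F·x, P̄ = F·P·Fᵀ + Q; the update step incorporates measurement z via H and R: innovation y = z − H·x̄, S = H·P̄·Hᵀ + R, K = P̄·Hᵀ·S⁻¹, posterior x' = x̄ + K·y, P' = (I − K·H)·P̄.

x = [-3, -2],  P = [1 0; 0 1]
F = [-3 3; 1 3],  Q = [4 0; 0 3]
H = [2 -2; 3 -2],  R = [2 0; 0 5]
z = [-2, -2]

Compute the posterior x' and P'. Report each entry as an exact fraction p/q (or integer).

x' = [-29/11, -25/11]
P' = [3610/913 4030/913; 4030/913 4815/913]

x̄ = F·x = [3, -9]
P̄ = F·P·Fᵀ + Q = [22 6; 6 13]
y = z − H·x̄ = [-26, -29]
S = H·P̄·Hᵀ + R = [94 124; 124 183]
K = P̄·Hᵀ·S⁻¹ = [-420/913 554/913; -785/913 492/913]
x' = x̄ + K·y = [-29/11, -25/11]
P' = (I − K·H)·P̄ = [3610/913 4030/913; 4030/913 4815/913]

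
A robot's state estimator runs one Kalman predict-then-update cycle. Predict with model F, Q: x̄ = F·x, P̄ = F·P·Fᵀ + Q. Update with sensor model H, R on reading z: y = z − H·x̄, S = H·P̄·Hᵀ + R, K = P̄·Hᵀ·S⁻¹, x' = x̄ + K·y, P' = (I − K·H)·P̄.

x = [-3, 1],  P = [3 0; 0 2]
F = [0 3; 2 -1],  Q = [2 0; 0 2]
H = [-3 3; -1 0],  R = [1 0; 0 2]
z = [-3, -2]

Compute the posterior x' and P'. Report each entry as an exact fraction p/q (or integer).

x̄ = F·x = [3, -7]
P̄ = F·P·Fᵀ + Q = [20 -6; -6 16]
y = z − H·x̄ = [27, 1]
S = H·P̄·Hᵀ + R = [433 78; 78 22]
K = P̄·Hᵀ·S⁻¹ = [-78/1721 -1288/1721; 492/1721 -1275/1721]
x' = x̄ + K·y = [1769/1721, -38/1721]
P' = (I − K·H)·P̄ = [2576/1721 2550/1721; 2550/1721 2714/1721]

x' = [1769/1721, -38/1721]
P' = [2576/1721 2550/1721; 2550/1721 2714/1721]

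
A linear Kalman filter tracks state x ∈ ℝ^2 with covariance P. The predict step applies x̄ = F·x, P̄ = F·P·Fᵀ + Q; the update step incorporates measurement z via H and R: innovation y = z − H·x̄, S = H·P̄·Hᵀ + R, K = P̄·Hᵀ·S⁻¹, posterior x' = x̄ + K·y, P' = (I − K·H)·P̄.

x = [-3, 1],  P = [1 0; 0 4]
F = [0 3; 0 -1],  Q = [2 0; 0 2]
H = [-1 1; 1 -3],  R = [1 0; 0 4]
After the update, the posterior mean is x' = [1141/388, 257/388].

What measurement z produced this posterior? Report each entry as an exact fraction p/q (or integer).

x̄ = F·x = [3, -1]
P̄ = F·P·Fᵀ + Q = [38 -12; -12 6]
S = H·P̄·Hᵀ + R = [69 -104; -104 168]
K = P̄·Hᵀ·S⁻¹ = [-88/97 -47/388; -12/97 -99/388]
x' − x̄ = [-23/388, 645/388] = K·y
y = (KᵀK)⁻¹·Kᵀ·(x' − x̄) = [1, -7]
z = y + H·x̄ = [1, -7] + [-4, 6] = [-3, -1]

z = [-3, -1]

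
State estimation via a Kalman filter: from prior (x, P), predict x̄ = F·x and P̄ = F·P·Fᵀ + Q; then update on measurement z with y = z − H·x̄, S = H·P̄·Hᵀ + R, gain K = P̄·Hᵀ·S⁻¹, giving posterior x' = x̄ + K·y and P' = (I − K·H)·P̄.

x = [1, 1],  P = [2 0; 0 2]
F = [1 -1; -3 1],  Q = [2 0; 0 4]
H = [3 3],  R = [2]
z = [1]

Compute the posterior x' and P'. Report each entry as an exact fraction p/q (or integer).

x̄ = F·x = [0, -2]
P̄ = F·P·Fᵀ + Q = [6 -8; -8 24]
y = z − H·x̄ = [7]
S = H·P̄·Hᵀ + R = [128]
K = P̄·Hᵀ·S⁻¹ = [-3/64; 3/8]
x' = x̄ + K·y = [-21/64, 5/8]
P' = (I − K·H)·P̄ = [183/32 -23/4; -23/4 6]

x' = [-21/64, 5/8]
P' = [183/32 -23/4; -23/4 6]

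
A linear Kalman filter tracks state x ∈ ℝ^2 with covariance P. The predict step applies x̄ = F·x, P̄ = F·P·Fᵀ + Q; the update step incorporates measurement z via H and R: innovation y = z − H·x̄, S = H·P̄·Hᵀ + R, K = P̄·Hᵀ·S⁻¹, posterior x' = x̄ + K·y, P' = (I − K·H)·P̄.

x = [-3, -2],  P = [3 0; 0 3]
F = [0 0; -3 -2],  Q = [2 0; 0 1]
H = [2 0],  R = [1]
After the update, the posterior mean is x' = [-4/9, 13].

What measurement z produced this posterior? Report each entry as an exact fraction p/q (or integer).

z = [-1]

x̄ = F·x = [0, 13]
P̄ = F·P·Fᵀ + Q = [2 0; 0 40]
S = H·P̄·Hᵀ + R = [9]
K = P̄·Hᵀ·S⁻¹ = [4/9; 0]
x' − x̄ = [-4/9, 0] = K·y
y = (KᵀK)⁻¹·Kᵀ·(x' − x̄) = [-1]
z = y + H·x̄ = [-1] + [0] = [-1]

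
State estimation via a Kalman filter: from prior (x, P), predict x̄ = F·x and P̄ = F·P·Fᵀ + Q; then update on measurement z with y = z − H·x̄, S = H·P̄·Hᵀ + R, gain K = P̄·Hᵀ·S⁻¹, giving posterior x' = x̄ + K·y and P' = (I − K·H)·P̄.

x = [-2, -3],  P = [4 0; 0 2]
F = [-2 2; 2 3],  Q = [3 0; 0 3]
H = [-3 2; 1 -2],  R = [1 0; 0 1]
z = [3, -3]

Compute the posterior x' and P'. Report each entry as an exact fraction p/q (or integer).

x̄ = F·x = [-2, -13]
P̄ = F·P·Fᵀ + Q = [27 -4; -4 37]
y = z − H·x̄ = [23, -27]
S = H·P̄·Hᵀ + R = [440 -261; -261 192]
K = P̄·Hᵀ·S⁻¹ = [-2651/5453 -7829/16359; -1282/5453 -3958/5453]
x' = x̄ + K·y = [-1418/5453, 6491/5453]
P' = (I − K·H)·P̄ = [7891/16359 2620/5453; 2620/5453 3289/5453]

x' = [-1418/5453, 6491/5453]
P' = [7891/16359 2620/5453; 2620/5453 3289/5453]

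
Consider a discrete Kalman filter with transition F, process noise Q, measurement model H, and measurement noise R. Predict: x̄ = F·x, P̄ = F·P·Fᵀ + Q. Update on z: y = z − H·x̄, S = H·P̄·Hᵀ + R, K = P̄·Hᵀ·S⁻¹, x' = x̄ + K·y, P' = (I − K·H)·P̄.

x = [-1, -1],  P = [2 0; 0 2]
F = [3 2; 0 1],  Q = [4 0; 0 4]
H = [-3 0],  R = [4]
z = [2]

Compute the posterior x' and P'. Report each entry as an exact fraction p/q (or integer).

x̄ = F·x = [-5, -1]
P̄ = F·P·Fᵀ + Q = [30 4; 4 6]
y = z − H·x̄ = [-13]
S = H·P̄·Hᵀ + R = [274]
K = P̄·Hᵀ·S⁻¹ = [-45/137; -6/137]
x' = x̄ + K·y = [-100/137, -59/137]
P' = (I − K·H)·P̄ = [60/137 8/137; 8/137 750/137]

x' = [-100/137, -59/137]
P' = [60/137 8/137; 8/137 750/137]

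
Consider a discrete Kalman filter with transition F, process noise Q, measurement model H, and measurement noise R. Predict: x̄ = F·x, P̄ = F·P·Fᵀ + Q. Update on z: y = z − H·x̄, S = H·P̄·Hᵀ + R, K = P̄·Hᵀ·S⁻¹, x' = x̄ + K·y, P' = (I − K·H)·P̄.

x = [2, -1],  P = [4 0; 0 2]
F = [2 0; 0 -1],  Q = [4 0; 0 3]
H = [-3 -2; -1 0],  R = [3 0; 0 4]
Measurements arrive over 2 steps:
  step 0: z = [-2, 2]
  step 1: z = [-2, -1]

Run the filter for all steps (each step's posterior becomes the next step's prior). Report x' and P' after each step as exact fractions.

step 0: x' = [-23/53, 83/53], P' = [230/159 -100/53; -100/53 165/53]
step 1: x' = [3513/3776, -2615/5664], P' = [935/944 -579/472; -579/472 511/236]

step 0: x̄ = F·x = [4, 1]
step 0: P̄ = F·P·Fᵀ + Q = [20 0; 0 5]
step 0: y = z − H·x̄ = [12, 6]
step 0: S = H·P̄·Hᵀ + R = [203 60; 60 24]
step 0: K = P̄·Hᵀ·S⁻¹ = [-10/53 -115/318; -10/53 25/53]
step 0: x' = x̄ + K·y = [-23/53, 83/53]
step 0: P' = (I − K·H)·P̄ = [230/159 -100/53; -100/53 165/53]
step 1: x̄ = F·x = [-46/53, -83/53]
step 1: P̄ = F·P·Fᵀ + Q = [1556/159 200/53; 200/53 324/53]
step 1: y = z − H·x̄ = [-410/53, -99/53]
step 1: S = H·P̄·Hᵀ + R = [8523/53 1956/53; 1956/53 2192/159]
step 1: K = P̄·Hᵀ·S⁻¹ = [-163/944 -935/3776; -307/1416 579/1888]
step 1: x' = x̄ + K·y = [3513/3776, -2615/5664]
step 1: P' = (I − K·H)·P̄ = [935/944 -579/472; -579/472 511/236]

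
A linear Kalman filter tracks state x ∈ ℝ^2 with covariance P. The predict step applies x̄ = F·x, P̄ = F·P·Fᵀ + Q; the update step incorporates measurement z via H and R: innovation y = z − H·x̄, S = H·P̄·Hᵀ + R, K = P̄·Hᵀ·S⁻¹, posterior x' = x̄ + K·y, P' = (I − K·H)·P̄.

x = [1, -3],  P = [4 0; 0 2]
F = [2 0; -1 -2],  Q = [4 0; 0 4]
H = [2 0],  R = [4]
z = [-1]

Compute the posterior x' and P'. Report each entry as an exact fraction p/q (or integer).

x̄ = F·x = [2, 5]
P̄ = F·P·Fᵀ + Q = [20 -8; -8 16]
y = z − H·x̄ = [-5]
S = H·P̄·Hᵀ + R = [84]
K = P̄·Hᵀ·S⁻¹ = [10/21; -4/21]
x' = x̄ + K·y = [-8/21, 125/21]
P' = (I − K·H)·P̄ = [20/21 -8/21; -8/21 272/21]

x' = [-8/21, 125/21]
P' = [20/21 -8/21; -8/21 272/21]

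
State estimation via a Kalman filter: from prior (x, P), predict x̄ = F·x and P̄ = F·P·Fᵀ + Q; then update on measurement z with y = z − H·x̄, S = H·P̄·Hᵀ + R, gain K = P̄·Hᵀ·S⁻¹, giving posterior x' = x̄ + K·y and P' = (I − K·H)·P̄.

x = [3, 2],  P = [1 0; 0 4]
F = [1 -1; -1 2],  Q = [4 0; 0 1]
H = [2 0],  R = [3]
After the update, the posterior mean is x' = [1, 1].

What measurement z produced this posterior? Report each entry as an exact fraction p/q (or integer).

z = [2]

x̄ = F·x = [1, 1]
P̄ = F·P·Fᵀ + Q = [9 -9; -9 18]
S = H·P̄·Hᵀ + R = [39]
K = P̄·Hᵀ·S⁻¹ = [6/13; -6/13]
x' − x̄ = [0, 0] = K·y
y = (KᵀK)⁻¹·Kᵀ·(x' − x̄) = [0]
z = y + H·x̄ = [0] + [2] = [2]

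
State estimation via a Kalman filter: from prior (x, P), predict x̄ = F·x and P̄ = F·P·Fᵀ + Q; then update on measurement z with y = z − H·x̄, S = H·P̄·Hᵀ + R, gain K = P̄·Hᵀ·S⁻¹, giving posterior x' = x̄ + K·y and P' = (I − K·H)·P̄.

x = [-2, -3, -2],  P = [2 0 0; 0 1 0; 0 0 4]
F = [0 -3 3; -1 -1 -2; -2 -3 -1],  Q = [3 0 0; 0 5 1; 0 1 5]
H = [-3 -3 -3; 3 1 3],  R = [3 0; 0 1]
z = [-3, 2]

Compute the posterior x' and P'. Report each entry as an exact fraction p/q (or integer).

x' = [-2343/1549, 1176/1549, 2954/1549]
P' = [122196/20137 -20307/20137 -8541/1549; -20307/20137 19308/20137 820/1549; -8541/1549 820/1549 8182/1549]

x̄ = F·x = [3, 9, 15]
P̄ = F·P·Fᵀ + Q = [48 -21 -3; -21 24 16; -3 16 26]
y = z − H·x̄ = [78, -61]
S = H·P̄·Hᵀ + R = [741 -624; -624 607]
K = P̄·Hᵀ·S⁻¹ = [9144/20137 1014/1549; -9661/20137 -741/1549; -461/1549 -257/1549]
x' = x̄ + K·y = [-2343/1549, 1176/1549, 2954/1549]
P' = (I − K·H)·P̄ = [122196/20137 -20307/20137 -8541/1549; -20307/20137 19308/20137 820/1549; -8541/1549 820/1549 8182/1549]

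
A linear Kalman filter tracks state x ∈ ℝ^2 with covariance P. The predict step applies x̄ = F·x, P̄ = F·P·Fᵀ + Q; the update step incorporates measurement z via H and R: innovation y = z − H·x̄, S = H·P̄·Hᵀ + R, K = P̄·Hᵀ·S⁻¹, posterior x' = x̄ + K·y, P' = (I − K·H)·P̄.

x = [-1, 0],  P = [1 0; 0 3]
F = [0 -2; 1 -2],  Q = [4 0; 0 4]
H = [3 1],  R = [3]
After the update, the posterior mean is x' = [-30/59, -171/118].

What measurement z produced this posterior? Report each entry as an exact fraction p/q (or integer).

z = [-3]

x̄ = F·x = [0, -1]
P̄ = F·P·Fᵀ + Q = [16 12; 12 17]
S = H·P̄·Hᵀ + R = [236]
K = P̄·Hᵀ·S⁻¹ = [15/59; 53/236]
x' − x̄ = [-30/59, -53/118] = K·y
y = (KᵀK)⁻¹·Kᵀ·(x' − x̄) = [-2]
z = y + H·x̄ = [-2] + [-1] = [-3]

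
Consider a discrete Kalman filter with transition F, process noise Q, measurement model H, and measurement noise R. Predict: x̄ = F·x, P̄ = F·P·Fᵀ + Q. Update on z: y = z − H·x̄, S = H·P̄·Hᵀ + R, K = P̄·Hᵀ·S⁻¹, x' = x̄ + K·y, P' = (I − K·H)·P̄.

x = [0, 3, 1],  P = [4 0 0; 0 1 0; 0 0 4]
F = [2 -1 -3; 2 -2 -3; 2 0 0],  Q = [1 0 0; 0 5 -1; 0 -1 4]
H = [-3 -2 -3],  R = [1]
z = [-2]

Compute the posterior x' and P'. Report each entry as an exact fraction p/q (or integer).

x' = [-78/2027, -5741/2027, 5244/2027]
P' = [8334/2027 4836/2027 -11452/2027; 4836/2027 15406/2027 -14997/2027; -11452/2027 -14997/2027 21496/2027]

x̄ = F·x = [-6, -9, 0]
P̄ = F·P·Fᵀ + Q = [54 54 16; 54 61 15; 16 15 20]
y = z − H·x̄ = [-38]
S = H·P̄·Hᵀ + R = [2027]
K = P̄·Hᵀ·S⁻¹ = [-318/2027; -329/2027; -138/2027]
x' = x̄ + K·y = [-78/2027, -5741/2027, 5244/2027]
P' = (I − K·H)·P̄ = [8334/2027 4836/2027 -11452/2027; 4836/2027 15406/2027 -14997/2027; -11452/2027 -14997/2027 21496/2027]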